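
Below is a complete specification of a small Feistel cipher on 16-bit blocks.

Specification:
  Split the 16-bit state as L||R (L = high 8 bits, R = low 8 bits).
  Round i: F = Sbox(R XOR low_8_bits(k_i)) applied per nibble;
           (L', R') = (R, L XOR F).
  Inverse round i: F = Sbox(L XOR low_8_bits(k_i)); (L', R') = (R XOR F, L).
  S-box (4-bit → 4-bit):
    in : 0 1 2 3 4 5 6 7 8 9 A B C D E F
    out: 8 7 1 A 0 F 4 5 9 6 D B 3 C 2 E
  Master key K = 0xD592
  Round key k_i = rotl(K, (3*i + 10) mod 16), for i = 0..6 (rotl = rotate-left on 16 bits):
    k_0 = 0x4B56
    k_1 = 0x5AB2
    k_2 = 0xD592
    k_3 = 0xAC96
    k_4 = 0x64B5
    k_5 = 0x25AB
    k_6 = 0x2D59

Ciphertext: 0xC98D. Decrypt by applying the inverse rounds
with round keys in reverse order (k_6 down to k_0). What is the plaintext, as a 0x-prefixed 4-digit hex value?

s_0 = ciphertext = 0xC98D
s_1 = InvRound(s_0, k_6) = 0xE5C9
s_2 = InvRound(s_1, k_5) = 0xCBE5
s_3 = InvRound(s_2, k_4) = 0xB7CB
s_4 = InvRound(s_3, k_3) = 0xDCB7
s_5 = InvRound(s_4, k_2) = 0xB5DC
s_6 = InvRound(s_5, k_1) = 0x59B5
s_7 = InvRound(s_6, k_0) = 0x3B59

0x3B59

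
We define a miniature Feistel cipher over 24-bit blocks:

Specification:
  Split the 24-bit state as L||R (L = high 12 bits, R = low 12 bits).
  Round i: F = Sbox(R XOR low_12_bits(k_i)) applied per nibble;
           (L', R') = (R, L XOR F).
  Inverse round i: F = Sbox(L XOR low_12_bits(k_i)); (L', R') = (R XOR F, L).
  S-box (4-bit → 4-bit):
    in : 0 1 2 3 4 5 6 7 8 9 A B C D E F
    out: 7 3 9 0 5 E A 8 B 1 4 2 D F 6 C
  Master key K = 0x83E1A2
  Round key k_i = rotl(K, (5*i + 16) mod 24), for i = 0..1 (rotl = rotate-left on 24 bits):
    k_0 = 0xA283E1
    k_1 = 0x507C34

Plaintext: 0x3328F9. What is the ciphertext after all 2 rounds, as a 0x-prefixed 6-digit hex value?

0x1097F6

s_0 = plaintext = 0x3328F9
s_1 = Round(s_0, k_0) = 0x8F9109
s_2 = Round(s_1, k_1) = 0x1097F6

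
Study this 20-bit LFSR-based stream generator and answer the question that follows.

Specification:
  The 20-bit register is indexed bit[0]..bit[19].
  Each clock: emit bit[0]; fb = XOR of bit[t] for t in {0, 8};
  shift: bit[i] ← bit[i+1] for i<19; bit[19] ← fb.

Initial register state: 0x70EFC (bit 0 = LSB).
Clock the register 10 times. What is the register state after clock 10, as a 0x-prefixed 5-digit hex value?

0x7C9C3

reg_0 = 0x70EFC
clock 1: out=0, reg = 0x3877E
clock 2: out=0, reg = 0x9C3BF
clock 3: out=1, reg = 0x4E1DF
clock 4: out=1, reg = 0x270EF
clock 5: out=1, reg = 0x93877
clock 6: out=1, reg = 0xC9C3B
clock 7: out=1, reg = 0xE4E1D
clock 8: out=1, reg = 0xF270E
clock 9: out=0, reg = 0xF9387
clock 10: out=1, reg = 0x7C9C3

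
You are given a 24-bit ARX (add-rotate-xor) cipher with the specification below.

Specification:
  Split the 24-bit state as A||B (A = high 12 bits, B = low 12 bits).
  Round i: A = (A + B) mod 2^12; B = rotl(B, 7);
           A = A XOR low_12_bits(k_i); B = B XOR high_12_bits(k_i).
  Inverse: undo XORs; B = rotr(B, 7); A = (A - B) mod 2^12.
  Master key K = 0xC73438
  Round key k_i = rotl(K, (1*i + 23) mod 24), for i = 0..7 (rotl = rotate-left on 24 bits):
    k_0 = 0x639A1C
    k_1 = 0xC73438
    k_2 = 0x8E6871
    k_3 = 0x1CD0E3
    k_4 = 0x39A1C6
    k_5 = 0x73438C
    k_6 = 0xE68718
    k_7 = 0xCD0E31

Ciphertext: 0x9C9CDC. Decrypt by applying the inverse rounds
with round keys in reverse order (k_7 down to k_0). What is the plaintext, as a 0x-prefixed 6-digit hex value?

s_0 = ciphertext = 0x9C9CDC
s_1 = InvRound(s_0, k_7) = 0x678180
s_2 = InvRound(s_1, k_6) = 0x441D1F
s_3 = InvRound(s_2, k_5) = 0x259574
s_4 = InvRound(s_3, k_4) = 0x5D2DCD
s_5 = InvRound(s_4, k_3) = 0x519018
s_6 = InvRound(s_5, k_2) = 0xD97FD1
s_7 = InvRound(s_6, k_1) = 0x568447
s_8 = InvRound(s_7, k_0) = 0xFB0FC4

0xFB0FC4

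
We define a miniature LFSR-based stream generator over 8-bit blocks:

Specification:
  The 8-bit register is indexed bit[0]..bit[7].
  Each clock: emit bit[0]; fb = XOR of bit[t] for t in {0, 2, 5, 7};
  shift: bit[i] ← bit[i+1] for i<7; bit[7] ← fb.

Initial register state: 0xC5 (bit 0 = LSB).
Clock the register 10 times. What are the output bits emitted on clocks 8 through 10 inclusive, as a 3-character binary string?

reg_0 = 0xC5
clock 1: out=1, reg = 0xE2
clock 2: out=0, reg = 0x71
clock 3: out=1, reg = 0x38
clock 4: out=0, reg = 0x9C
clock 5: out=0, reg = 0x4E
clock 6: out=0, reg = 0xA7
clock 7: out=1, reg = 0x53
clock 8: out=1, reg = 0xA9
clock 9: out=1, reg = 0xD4
clock 10: out=0, reg = 0x6A

110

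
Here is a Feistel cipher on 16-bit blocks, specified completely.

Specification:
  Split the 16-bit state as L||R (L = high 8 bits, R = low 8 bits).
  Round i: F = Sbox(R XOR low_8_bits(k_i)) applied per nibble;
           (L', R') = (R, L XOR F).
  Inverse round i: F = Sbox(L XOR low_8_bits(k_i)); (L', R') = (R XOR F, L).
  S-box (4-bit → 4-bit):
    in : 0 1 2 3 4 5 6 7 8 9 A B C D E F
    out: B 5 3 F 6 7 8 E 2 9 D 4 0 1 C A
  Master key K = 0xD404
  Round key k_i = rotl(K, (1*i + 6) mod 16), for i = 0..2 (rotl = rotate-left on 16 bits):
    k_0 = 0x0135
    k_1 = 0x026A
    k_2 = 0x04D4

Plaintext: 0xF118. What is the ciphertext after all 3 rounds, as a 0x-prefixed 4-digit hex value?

0xC595

s_0 = plaintext = 0xF118
s_1 = Round(s_0, k_0) = 0x18C0
s_2 = Round(s_1, k_1) = 0xC0C5
s_3 = Round(s_2, k_2) = 0xC595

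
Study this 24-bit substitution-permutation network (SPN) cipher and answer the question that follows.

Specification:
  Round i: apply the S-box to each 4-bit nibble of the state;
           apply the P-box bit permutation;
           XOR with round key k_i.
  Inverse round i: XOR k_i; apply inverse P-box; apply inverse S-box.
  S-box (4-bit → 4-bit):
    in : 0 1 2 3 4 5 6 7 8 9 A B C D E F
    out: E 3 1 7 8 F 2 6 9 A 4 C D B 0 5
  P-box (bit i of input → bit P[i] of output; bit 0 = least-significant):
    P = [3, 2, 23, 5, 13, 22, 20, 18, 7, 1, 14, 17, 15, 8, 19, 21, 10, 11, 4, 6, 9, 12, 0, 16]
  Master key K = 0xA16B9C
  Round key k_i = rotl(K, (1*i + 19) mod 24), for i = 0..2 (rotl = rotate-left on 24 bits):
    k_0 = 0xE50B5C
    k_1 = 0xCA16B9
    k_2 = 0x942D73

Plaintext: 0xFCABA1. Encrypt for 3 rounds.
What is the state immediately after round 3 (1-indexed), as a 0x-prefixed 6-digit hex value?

s_0 = plaintext = 0xFCABA1
s_1 = Round(s_0, k_0) = 0xFF4D01
s_2 = Round(s_1, k_1) = 0xBC1026
s_3 = Round(s_2, k_2) = 0x97C824

0x97C824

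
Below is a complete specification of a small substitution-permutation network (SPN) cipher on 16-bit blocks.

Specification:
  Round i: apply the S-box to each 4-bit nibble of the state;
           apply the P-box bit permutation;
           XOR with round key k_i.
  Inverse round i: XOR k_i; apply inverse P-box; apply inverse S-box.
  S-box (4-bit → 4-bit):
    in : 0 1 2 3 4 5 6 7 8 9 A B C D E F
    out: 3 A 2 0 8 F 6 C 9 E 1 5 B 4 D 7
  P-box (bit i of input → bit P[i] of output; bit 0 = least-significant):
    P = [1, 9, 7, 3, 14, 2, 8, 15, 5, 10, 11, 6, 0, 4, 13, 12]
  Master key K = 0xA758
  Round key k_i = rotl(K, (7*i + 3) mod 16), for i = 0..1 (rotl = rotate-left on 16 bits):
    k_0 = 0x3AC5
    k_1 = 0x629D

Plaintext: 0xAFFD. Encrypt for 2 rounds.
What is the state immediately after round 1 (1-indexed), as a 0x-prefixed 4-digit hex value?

0x7760

s_0 = plaintext = 0xAFFD
s_1 = Round(s_0, k_0) = 0x7760
s_2 = Round(s_1, k_1) = 0x59DB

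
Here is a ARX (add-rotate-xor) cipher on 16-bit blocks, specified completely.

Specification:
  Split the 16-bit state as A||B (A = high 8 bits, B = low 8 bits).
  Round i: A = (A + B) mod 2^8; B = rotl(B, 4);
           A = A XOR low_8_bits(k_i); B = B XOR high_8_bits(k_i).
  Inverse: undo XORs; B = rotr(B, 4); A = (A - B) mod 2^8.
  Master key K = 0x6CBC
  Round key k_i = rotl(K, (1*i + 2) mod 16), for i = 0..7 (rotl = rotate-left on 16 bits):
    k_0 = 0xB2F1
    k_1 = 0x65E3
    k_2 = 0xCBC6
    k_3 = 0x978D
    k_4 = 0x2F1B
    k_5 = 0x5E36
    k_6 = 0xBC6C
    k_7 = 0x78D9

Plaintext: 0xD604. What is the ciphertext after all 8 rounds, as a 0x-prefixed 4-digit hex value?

0x177E

s_0 = plaintext = 0xD604
s_1 = Round(s_0, k_0) = 0x2BF2
s_2 = Round(s_1, k_1) = 0xFE4A
s_3 = Round(s_2, k_2) = 0x8E6F
s_4 = Round(s_3, k_3) = 0x7061
s_5 = Round(s_4, k_4) = 0xCA39
s_6 = Round(s_5, k_5) = 0x35CD
s_7 = Round(s_6, k_6) = 0x6E60
s_8 = Round(s_7, k_7) = 0x177E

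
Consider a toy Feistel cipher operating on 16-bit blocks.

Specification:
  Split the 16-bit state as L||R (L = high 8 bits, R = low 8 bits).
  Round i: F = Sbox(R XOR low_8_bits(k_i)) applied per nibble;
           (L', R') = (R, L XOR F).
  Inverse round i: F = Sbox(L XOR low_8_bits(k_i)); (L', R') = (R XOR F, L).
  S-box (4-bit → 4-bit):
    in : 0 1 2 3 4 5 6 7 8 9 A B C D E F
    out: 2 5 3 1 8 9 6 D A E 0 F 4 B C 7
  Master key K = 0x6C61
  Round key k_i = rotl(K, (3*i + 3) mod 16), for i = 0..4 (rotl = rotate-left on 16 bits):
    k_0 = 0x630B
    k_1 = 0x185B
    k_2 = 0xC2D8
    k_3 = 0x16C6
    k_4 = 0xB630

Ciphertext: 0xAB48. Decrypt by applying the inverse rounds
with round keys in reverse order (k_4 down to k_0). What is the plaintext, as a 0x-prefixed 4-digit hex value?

s_0 = ciphertext = 0xAB48
s_1 = InvRound(s_0, k_4) = 0xA7AB
s_2 = InvRound(s_1, k_3) = 0xCEA7
s_3 = InvRound(s_2, k_2) = 0xF1CE
s_4 = InvRound(s_3, k_1) = 0xCEF1
s_5 = InvRound(s_4, k_0) = 0xB8CE

0xB8CE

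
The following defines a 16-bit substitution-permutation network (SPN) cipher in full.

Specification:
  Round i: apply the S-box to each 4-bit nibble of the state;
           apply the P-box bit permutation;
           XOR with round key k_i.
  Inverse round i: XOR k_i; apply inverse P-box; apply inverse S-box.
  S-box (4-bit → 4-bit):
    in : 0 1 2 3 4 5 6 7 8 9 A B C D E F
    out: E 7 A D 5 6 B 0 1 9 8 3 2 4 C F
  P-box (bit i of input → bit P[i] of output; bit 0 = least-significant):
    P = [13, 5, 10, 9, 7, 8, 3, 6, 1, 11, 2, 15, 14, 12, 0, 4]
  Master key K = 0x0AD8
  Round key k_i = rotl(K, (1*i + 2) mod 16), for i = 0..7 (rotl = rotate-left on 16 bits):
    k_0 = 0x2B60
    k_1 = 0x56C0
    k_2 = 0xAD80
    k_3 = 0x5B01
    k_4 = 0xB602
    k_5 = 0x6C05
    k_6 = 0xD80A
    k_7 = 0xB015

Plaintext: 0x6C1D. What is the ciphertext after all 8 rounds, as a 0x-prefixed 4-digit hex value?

s_0 = plaintext = 0x6C1D
s_1 = Round(s_0, k_0) = 0x76F8
s_2 = Round(s_1, k_1) = 0xFF0A
s_3 = Round(s_2, k_2) = 0x76DF
s_4 = Round(s_3, k_3) = 0xF52B
s_5 = Round(s_4, k_4) = 0xCF77
s_6 = Round(s_5, k_5) = 0xF403
s_7 = Round(s_6, k_6) = 0xAF55
s_8 = Round(s_7, k_7) = 0x3D2B

0x3D2B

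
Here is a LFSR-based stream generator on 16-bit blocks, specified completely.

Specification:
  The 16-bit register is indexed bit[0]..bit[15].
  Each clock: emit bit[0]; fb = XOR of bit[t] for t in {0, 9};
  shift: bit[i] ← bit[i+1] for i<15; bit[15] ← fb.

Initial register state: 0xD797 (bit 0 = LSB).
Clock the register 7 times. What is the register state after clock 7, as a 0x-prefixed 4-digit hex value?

reg_0 = 0xD797
clock 1: out=1, reg = 0x6BCB
clock 2: out=1, reg = 0x35E5
clock 3: out=1, reg = 0x9AF2
clock 4: out=0, reg = 0xCD79
clock 5: out=1, reg = 0xE6BC
clock 6: out=0, reg = 0xF35E
clock 7: out=0, reg = 0xF9AF

0xF9AF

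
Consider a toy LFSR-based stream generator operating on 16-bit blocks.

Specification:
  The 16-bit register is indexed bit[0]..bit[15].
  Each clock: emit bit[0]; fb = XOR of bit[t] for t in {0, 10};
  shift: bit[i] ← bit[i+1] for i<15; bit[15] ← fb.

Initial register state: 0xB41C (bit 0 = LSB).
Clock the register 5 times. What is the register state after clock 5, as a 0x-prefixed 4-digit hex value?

0x8DA0

reg_0 = 0xB41C
clock 1: out=0, reg = 0xDA0E
clock 2: out=0, reg = 0x6D07
clock 3: out=1, reg = 0x3683
clock 4: out=1, reg = 0x1B41
clock 5: out=1, reg = 0x8DA0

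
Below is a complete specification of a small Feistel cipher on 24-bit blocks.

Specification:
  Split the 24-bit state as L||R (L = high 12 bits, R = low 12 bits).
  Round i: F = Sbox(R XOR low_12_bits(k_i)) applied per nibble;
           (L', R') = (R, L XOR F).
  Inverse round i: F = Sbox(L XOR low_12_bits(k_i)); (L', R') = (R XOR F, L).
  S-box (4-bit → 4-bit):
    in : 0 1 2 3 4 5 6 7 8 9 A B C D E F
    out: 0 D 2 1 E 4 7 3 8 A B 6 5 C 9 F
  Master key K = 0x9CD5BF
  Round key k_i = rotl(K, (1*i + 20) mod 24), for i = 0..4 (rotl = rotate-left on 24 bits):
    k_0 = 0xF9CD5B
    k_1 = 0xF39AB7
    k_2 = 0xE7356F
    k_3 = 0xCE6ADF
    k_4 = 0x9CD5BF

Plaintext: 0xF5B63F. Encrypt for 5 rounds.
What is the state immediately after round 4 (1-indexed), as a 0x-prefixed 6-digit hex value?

s_0 = plaintext = 0xF5B63F
s_1 = Round(s_0, k_0) = 0x63F925
s_2 = Round(s_1, k_1) = 0x92579D
s_3 = Round(s_2, k_2) = 0x79DBD7
s_4 = Round(s_3, k_3) = 0xBD7A95
s_5 = Round(s_4, k_4) = 0xA954FC

0xBD7A95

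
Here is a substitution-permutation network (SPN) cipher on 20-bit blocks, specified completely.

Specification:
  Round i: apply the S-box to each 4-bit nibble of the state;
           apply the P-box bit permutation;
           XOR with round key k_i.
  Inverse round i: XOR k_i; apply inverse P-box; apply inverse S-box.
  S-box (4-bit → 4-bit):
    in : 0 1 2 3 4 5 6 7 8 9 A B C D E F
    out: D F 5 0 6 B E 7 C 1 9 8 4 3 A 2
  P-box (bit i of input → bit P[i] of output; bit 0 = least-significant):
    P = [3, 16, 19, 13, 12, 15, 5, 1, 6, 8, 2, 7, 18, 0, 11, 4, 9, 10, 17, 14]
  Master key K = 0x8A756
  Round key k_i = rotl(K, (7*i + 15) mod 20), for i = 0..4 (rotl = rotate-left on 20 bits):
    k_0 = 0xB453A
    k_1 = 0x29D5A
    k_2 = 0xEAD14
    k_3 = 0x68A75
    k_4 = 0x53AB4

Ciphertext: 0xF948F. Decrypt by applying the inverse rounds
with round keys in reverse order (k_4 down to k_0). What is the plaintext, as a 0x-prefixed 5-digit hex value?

s_0 = ciphertext = 0xF948F
s_1 = InvRound(s_0, k_4) = 0x76360
s_2 = InvRound(s_1, k_3) = 0xB64FE
s_3 = InvRound(s_2, k_2) = 0xB256D
s_4 = InvRound(s_3, k_1) = 0x36C16
s_5 = InvRound(s_4, k_0) = 0x3C4C0

0x3C4C0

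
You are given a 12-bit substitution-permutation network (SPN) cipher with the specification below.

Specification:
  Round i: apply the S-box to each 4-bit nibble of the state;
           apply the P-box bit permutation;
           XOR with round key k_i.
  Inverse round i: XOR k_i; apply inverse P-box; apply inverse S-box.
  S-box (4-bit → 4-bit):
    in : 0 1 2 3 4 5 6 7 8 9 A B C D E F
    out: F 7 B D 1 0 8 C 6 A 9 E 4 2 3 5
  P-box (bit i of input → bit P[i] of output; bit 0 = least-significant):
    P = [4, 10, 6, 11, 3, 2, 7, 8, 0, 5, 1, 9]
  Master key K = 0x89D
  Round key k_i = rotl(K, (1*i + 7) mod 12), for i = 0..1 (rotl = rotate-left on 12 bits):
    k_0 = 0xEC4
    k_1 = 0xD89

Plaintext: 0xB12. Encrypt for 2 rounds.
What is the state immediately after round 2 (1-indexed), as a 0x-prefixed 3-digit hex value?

s_0 = plaintext = 0xB12
s_1 = Round(s_0, k_0) = 0x07A
s_2 = Round(s_1, k_1) = 0x63A

0x63A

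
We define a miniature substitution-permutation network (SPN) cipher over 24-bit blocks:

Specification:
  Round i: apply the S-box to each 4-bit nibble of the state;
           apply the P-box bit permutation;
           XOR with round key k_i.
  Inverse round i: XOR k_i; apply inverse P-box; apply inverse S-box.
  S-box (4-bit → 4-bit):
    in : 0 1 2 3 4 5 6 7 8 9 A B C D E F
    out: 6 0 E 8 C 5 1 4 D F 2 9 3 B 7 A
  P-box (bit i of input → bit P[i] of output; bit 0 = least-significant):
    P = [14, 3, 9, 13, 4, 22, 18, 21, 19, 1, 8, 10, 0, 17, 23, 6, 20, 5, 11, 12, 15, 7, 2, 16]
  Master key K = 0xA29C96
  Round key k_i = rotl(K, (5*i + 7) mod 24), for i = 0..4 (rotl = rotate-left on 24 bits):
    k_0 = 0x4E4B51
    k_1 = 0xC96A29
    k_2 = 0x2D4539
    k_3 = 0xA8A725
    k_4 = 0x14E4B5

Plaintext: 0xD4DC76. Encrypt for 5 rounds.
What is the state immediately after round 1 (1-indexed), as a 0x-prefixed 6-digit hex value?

s_0 = plaintext = 0xD4DC76
s_1 = Round(s_0, k_0) = 0x419392
s_2 = Round(s_1, k_1) = 0x2E4C74
s_3 = Round(s_2, k_2) = 0xB06FDF
s_4 = Round(s_3, k_3) = 0xC90B1E
s_5 = Round(s_4, k_4) = 0x8E3A1D

0x419392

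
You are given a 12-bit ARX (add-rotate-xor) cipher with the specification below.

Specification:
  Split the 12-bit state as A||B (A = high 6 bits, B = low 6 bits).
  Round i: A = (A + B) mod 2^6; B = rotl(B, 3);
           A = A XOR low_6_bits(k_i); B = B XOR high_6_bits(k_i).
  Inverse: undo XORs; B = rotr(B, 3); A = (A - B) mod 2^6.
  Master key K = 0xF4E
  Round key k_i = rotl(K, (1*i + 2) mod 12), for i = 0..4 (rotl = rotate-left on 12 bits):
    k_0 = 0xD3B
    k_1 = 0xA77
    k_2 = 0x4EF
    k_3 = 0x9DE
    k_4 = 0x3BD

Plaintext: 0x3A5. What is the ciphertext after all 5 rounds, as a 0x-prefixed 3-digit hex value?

0xF34

s_0 = plaintext = 0x3A5
s_1 = Round(s_0, k_0) = 0x218
s_2 = Round(s_1, k_1) = 0x5EA
s_3 = Round(s_2, k_2) = 0xB86
s_4 = Round(s_3, k_3) = 0xA97
s_5 = Round(s_4, k_4) = 0xF34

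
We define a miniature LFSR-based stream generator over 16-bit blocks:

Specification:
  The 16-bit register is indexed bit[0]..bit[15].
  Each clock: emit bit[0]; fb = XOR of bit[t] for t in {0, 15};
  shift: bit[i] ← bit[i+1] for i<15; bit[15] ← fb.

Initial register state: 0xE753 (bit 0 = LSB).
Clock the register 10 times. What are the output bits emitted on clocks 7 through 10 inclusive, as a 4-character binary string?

reg_0 = 0xE753
clock 1: out=1, reg = 0x73A9
clock 2: out=1, reg = 0xB9D4
clock 3: out=0, reg = 0xDCEA
clock 4: out=0, reg = 0xEE75
clock 5: out=1, reg = 0x773A
clock 6: out=0, reg = 0x3B9D
clock 7: out=1, reg = 0x9DCE
clock 8: out=0, reg = 0xCEE7
clock 9: out=1, reg = 0x6773
clock 10: out=1, reg = 0xB3B9

1011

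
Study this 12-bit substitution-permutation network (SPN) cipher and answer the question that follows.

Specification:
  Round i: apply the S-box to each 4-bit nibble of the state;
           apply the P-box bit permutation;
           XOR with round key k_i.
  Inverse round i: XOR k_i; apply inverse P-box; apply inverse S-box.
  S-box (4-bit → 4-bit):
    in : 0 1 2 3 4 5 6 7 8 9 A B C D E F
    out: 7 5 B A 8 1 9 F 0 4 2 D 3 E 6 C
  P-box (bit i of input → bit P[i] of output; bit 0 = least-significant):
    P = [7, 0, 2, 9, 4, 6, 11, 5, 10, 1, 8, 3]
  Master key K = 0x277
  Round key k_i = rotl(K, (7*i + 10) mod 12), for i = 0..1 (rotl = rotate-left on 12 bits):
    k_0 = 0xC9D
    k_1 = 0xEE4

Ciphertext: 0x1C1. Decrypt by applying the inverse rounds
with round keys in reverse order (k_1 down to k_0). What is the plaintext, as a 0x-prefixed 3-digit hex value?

s_0 = ciphertext = 0x1C1
s_1 = InvRound(s_0, k_1) = 0x1FD
s_2 = InvRound(s_1, k_0) = 0x1D8

0x1D8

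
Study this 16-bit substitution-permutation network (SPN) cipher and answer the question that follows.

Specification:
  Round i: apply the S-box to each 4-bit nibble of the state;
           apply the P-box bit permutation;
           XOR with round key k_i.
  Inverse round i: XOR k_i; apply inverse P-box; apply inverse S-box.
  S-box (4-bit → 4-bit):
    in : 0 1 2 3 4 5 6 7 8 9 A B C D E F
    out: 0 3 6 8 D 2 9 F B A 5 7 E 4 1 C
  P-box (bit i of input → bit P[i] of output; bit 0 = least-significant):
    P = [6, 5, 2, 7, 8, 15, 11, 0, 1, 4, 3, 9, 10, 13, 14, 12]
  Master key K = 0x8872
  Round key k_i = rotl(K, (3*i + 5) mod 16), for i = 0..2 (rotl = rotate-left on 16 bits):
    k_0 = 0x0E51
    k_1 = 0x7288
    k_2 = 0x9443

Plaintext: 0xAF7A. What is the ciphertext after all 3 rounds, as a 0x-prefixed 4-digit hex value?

0xA202

s_0 = plaintext = 0xAF7A
s_1 = Round(s_0, k_0) = 0xC11C
s_2 = Round(s_1, k_1) = 0x833E
s_3 = Round(s_2, k_2) = 0xA202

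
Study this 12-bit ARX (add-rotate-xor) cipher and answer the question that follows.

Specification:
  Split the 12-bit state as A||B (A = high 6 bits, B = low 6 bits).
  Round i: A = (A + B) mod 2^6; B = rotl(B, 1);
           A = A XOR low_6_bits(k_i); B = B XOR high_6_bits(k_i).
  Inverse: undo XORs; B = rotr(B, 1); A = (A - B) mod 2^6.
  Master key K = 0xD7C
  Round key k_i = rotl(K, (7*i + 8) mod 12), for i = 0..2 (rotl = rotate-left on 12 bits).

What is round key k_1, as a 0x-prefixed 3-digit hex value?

K = 0xD7C
k_0 = rotl(K, (7*0+8) mod 12) = rotl(K, 8) = 0xCD7
k_1 = rotl(K, (7*1+8) mod 12) = rotl(K, 3) = 0xBE6

0xBE6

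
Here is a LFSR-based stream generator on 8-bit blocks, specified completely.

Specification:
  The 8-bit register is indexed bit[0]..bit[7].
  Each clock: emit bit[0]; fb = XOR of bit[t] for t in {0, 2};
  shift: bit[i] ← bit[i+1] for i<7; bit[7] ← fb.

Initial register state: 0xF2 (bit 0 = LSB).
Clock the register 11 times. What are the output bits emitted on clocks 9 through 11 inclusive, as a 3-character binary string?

011

reg_0 = 0xF2
clock 1: out=0, reg = 0x79
clock 2: out=1, reg = 0xBC
clock 3: out=0, reg = 0xDE
clock 4: out=0, reg = 0xEF
clock 5: out=1, reg = 0x77
clock 6: out=1, reg = 0x3B
clock 7: out=1, reg = 0x9D
clock 8: out=1, reg = 0x4E
clock 9: out=0, reg = 0xA7
clock 10: out=1, reg = 0x53
clock 11: out=1, reg = 0xA9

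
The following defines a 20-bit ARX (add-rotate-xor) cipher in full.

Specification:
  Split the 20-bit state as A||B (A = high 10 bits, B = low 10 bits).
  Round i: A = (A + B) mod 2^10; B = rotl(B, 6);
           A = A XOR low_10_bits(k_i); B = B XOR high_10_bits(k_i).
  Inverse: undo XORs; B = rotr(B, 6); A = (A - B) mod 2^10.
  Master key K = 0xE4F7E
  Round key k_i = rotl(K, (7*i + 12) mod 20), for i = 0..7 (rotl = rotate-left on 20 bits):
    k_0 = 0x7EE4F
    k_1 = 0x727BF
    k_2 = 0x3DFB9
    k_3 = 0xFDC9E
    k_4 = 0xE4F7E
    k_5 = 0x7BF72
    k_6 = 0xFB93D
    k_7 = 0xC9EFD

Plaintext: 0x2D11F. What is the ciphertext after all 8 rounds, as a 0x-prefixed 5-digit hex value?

0x931BE

s_0 = plaintext = 0x2D11F
s_1 = Round(s_0, k_0) = 0xE722A
s_2 = Round(s_1, k_1) = 0x9E76B
s_3 = Round(s_2, k_2) = 0x97601
s_4 = Round(s_3, k_3) = 0x30397
s_5 = Round(s_4, k_4) = 0xCA66A
s_6 = Round(s_5, k_5) = 0xB8749
s_7 = Round(s_6, k_6) = 0xC5D9A
s_8 = Round(s_7, k_7) = 0x931BE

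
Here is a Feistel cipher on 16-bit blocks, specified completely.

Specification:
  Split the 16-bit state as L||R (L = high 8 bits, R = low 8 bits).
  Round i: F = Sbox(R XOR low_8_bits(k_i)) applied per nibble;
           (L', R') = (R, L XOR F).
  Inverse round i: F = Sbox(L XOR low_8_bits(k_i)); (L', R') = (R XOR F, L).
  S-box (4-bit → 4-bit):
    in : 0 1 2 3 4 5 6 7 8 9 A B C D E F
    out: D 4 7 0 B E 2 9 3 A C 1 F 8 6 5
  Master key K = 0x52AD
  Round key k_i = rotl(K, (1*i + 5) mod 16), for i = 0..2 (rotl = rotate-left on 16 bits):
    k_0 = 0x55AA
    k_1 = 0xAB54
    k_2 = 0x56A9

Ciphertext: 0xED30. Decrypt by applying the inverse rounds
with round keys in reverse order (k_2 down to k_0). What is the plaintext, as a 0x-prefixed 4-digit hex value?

s_0 = ciphertext = 0xED30
s_1 = InvRound(s_0, k_2) = 0x8BED
s_2 = InvRound(s_1, k_1) = 0x688B
s_3 = InvRound(s_2, k_0) = 0x7C68

0x7C68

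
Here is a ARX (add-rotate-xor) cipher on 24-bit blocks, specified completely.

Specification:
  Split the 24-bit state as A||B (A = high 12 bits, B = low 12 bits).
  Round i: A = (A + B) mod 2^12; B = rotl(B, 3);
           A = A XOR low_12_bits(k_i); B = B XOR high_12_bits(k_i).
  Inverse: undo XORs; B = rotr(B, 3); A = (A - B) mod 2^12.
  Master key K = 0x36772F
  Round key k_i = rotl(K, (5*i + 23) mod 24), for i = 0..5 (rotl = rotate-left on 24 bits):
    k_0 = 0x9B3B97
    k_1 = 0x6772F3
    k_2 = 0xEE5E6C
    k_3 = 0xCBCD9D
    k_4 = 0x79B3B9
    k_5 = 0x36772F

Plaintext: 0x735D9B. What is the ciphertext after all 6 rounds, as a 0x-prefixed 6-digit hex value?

s_0 = plaintext = 0x735D9B
s_1 = Round(s_0, k_0) = 0xF4756D
s_2 = Round(s_1, k_1) = 0x647D1D
s_3 = Round(s_2, k_2) = 0xD0860B
s_4 = Round(s_3, k_3) = 0xE8ECE7
s_5 = Round(s_4, k_4) = 0x8CC0A5
s_6 = Round(s_5, k_5) = 0xE5E64F

0xE5E64F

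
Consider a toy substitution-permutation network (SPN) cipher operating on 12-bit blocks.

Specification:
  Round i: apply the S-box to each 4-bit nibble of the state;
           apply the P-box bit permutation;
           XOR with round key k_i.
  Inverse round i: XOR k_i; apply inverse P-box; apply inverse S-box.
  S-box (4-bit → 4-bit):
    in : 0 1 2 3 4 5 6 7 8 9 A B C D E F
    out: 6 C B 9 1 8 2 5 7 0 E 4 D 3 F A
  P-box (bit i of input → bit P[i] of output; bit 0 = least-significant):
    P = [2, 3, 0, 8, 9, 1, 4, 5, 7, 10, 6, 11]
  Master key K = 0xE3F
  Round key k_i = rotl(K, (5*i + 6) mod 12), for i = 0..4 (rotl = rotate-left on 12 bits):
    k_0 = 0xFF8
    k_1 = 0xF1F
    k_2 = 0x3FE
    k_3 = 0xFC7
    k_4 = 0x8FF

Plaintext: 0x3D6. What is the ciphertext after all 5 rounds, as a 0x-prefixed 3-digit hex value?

0x272

s_0 = plaintext = 0x3D6
s_1 = Round(s_0, k_0) = 0x572
s_2 = Round(s_1, k_1) = 0x403
s_3 = Round(s_2, k_2) = 0x268
s_4 = Round(s_3, k_3) = 0x348
s_5 = Round(s_4, k_4) = 0x272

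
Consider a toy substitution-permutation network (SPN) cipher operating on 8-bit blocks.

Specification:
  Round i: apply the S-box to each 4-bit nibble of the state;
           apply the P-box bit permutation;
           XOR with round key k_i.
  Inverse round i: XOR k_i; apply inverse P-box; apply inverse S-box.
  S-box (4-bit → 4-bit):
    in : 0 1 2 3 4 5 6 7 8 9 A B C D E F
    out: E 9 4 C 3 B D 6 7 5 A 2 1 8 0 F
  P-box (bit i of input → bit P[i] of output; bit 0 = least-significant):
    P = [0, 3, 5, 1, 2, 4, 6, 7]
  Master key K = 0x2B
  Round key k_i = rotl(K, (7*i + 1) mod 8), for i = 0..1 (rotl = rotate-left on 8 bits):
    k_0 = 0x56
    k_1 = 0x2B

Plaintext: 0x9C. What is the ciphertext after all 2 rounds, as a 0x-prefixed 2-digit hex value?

s_0 = plaintext = 0x9C
s_1 = Round(s_0, k_0) = 0x13
s_2 = Round(s_1, k_1) = 0x8D

0x8D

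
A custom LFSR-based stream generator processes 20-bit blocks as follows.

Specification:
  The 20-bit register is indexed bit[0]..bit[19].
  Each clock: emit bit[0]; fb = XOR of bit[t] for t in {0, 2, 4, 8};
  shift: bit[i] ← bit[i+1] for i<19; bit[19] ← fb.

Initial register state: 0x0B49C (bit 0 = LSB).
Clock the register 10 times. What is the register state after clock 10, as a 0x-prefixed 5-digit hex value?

reg_0 = 0x0B49C
clock 1: out=0, reg = 0x05A4E
clock 2: out=0, reg = 0x82D27
clock 3: out=1, reg = 0xC1693
clock 4: out=1, reg = 0x60B49
clock 5: out=1, reg = 0x305A4
clock 6: out=0, reg = 0x182D2
clock 7: out=0, reg = 0x8C169
clock 8: out=1, reg = 0x460B4
clock 9: out=0, reg = 0x2305A
clock 10: out=0, reg = 0x9182D

0x9182D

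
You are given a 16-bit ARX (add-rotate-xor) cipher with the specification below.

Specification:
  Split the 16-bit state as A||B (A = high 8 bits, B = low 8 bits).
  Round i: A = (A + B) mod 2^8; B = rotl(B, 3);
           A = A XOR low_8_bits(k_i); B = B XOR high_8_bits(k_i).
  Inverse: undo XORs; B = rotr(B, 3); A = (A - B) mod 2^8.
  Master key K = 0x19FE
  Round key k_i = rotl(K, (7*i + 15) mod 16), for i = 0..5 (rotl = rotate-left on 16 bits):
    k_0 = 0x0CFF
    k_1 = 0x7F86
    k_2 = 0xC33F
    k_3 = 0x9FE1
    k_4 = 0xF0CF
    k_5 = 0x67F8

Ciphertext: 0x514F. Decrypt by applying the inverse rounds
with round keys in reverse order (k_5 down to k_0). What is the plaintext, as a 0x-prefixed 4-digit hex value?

0x438F

s_0 = ciphertext = 0x514F
s_1 = InvRound(s_0, k_5) = 0xA405
s_2 = InvRound(s_1, k_4) = 0xADBE
s_3 = InvRound(s_2, k_3) = 0x2824
s_4 = InvRound(s_3, k_2) = 0x1BFC
s_5 = InvRound(s_4, k_1) = 0x2D70
s_6 = InvRound(s_5, k_0) = 0x438F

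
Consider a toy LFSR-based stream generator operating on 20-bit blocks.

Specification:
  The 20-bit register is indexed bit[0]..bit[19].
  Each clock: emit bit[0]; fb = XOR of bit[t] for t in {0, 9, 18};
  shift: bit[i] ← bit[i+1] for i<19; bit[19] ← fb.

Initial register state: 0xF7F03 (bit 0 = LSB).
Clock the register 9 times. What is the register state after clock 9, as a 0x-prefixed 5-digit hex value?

0xB9FBF

reg_0 = 0xF7F03
clock 1: out=1, reg = 0xFBF81
clock 2: out=1, reg = 0xFDFC0
clock 3: out=0, reg = 0x7EFE0
clock 4: out=0, reg = 0x3F7F0
clock 5: out=0, reg = 0x9FBF8
clock 6: out=0, reg = 0xCFDFC
clock 7: out=0, reg = 0xE7EFE
clock 8: out=0, reg = 0x73F7F
clock 9: out=1, reg = 0xB9FBF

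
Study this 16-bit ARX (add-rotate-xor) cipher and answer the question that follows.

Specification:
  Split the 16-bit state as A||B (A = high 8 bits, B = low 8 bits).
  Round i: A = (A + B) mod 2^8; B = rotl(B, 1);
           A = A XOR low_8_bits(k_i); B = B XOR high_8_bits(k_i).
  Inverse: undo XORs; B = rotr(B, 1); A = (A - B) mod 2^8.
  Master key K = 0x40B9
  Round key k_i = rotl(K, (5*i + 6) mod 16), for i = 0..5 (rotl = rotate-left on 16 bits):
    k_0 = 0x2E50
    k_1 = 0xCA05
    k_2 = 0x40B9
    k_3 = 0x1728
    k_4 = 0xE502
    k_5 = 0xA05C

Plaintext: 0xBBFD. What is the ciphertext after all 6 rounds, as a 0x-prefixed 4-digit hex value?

s_0 = plaintext = 0xBBFD
s_1 = Round(s_0, k_0) = 0xE8D5
s_2 = Round(s_1, k_1) = 0xB861
s_3 = Round(s_2, k_2) = 0xA082
s_4 = Round(s_3, k_3) = 0x0A12
s_5 = Round(s_4, k_4) = 0x1EC1
s_6 = Round(s_5, k_5) = 0x8323

0x8323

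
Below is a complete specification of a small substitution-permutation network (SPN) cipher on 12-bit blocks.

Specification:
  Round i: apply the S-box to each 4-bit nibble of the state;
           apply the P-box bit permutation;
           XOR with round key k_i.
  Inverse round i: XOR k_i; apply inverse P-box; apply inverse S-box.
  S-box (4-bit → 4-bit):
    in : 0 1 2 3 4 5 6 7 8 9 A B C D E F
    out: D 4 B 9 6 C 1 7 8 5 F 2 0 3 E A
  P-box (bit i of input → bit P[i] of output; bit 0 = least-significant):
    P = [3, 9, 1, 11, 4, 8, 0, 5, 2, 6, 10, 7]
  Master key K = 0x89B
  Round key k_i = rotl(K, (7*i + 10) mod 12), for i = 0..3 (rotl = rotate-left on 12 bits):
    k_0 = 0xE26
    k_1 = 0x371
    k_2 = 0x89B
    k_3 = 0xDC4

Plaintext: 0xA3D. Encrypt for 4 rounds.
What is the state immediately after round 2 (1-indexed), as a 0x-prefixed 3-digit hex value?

0x8EB

s_0 = plaintext = 0xA3D
s_1 = Round(s_0, k_0) = 0x8DA
s_2 = Round(s_1, k_1) = 0x8EB
s_3 = Round(s_2, k_2) = 0xB3A
s_4 = Round(s_3, k_3) = 0x7BE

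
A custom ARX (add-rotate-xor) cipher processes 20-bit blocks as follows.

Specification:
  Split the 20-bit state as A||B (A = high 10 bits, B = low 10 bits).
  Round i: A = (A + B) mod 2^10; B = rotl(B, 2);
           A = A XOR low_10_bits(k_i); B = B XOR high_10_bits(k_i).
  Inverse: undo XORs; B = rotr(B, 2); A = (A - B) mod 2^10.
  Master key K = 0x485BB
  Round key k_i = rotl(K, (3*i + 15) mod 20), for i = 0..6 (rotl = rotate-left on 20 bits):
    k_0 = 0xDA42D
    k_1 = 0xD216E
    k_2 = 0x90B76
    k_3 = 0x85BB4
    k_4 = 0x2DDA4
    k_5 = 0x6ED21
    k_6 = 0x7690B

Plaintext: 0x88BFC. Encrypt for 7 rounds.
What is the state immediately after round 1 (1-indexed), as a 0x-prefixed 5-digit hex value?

s_0 = plaintext = 0x88BFC
s_1 = Round(s_0, k_0) = 0x8CC9A
s_2 = Round(s_1, k_1) = 0xE8D20
s_3 = Round(s_2, k_2) = 0xED6C3
s_4 = Round(s_3, k_3) = 0x73118
s_5 = Round(s_4, k_4) = 0xD00D6
s_6 = Round(s_5, k_5) = 0x4DEE3
s_7 = Round(s_6, k_6) = 0x44654

0x8CC9A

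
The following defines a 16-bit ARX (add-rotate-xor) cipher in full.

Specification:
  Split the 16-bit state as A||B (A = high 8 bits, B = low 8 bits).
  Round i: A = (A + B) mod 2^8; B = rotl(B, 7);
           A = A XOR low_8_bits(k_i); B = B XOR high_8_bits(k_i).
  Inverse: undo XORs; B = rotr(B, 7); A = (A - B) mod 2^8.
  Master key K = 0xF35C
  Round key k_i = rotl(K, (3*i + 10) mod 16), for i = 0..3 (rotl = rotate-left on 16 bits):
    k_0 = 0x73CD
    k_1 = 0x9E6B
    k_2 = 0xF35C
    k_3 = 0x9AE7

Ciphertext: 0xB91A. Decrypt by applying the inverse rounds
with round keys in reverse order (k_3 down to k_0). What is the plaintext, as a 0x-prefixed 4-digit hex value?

0x410B

s_0 = ciphertext = 0xB91A
s_1 = InvRound(s_0, k_3) = 0x5D01
s_2 = InvRound(s_1, k_2) = 0x1CE5
s_3 = InvRound(s_2, k_1) = 0x81F6
s_4 = InvRound(s_3, k_0) = 0x410B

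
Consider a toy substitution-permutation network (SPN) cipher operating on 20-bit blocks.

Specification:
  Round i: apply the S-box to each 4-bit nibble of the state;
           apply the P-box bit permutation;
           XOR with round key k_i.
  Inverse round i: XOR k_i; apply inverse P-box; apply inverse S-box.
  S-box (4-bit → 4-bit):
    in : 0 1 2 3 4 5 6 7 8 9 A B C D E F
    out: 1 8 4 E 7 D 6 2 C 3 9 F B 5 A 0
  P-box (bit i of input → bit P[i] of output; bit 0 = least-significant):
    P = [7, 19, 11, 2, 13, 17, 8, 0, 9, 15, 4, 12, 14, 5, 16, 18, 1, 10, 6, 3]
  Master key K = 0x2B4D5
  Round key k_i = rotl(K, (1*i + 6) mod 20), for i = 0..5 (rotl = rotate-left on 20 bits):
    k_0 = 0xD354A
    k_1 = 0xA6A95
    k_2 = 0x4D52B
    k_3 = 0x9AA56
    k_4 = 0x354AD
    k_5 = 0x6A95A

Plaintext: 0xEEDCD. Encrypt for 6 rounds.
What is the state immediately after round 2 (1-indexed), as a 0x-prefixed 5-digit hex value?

0x6F4CB

s_0 = plaintext = 0xEEDCD
s_1 = Round(s_0, k_0) = 0xB1BF3
s_2 = Round(s_1, k_1) = 0x6F4CB
s_3 = Round(s_2, k_2) = 0xE7BFE
s_4 = Round(s_3, k_3) = 0x13C6A
s_5 = Round(s_4, k_4) = 0x4C701
s_6 = Round(s_5, k_5) = 0x24D3C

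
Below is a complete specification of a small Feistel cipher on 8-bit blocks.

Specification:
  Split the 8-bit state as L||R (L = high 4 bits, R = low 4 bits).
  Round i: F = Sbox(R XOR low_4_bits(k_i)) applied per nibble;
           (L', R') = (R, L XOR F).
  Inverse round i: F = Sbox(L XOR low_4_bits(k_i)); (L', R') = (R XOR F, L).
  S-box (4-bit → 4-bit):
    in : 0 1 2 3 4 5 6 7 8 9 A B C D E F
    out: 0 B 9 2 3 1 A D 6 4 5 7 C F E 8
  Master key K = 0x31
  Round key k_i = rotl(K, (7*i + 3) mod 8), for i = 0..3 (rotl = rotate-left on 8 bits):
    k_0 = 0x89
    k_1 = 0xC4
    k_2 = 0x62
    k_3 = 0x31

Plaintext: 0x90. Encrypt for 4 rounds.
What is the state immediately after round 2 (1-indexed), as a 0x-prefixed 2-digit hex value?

s_0 = plaintext = 0x90
s_1 = Round(s_0, k_0) = 0x0D
s_2 = Round(s_1, k_1) = 0xD4
s_3 = Round(s_2, k_2) = 0x47
s_4 = Round(s_3, k_3) = 0x7E

0xD4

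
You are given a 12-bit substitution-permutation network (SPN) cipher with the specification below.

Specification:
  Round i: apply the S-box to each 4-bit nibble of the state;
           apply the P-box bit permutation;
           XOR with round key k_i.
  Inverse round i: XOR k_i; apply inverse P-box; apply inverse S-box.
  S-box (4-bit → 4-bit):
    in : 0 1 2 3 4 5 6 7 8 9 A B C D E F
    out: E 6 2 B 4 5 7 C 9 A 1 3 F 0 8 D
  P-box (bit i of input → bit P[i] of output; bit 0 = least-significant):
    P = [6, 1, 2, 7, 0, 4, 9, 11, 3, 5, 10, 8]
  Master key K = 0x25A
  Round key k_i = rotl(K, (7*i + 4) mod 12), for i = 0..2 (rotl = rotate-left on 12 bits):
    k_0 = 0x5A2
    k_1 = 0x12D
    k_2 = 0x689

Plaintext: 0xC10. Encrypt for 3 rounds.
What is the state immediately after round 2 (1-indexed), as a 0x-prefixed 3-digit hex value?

s_0 = plaintext = 0xC10
s_1 = Round(s_0, k_0) = 0x21C
s_2 = Round(s_1, k_1) = 0x3DB
s_3 = Round(s_2, k_2) = 0x7E3

0x3DB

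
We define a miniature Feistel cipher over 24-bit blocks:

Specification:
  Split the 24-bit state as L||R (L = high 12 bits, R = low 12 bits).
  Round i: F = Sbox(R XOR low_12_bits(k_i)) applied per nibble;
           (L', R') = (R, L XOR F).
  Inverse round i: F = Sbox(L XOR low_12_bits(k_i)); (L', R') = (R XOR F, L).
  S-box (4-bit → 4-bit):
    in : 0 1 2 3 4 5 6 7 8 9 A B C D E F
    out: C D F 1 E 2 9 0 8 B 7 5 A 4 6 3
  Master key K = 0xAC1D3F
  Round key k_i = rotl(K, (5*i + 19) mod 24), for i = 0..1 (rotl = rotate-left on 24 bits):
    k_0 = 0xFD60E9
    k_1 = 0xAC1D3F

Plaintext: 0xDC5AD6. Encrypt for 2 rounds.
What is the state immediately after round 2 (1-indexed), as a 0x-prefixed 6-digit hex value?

0xAD6ABD

s_0 = plaintext = 0xDC5AD6
s_1 = Round(s_0, k_0) = 0xAD6AD6
s_2 = Round(s_1, k_1) = 0xAD6ABD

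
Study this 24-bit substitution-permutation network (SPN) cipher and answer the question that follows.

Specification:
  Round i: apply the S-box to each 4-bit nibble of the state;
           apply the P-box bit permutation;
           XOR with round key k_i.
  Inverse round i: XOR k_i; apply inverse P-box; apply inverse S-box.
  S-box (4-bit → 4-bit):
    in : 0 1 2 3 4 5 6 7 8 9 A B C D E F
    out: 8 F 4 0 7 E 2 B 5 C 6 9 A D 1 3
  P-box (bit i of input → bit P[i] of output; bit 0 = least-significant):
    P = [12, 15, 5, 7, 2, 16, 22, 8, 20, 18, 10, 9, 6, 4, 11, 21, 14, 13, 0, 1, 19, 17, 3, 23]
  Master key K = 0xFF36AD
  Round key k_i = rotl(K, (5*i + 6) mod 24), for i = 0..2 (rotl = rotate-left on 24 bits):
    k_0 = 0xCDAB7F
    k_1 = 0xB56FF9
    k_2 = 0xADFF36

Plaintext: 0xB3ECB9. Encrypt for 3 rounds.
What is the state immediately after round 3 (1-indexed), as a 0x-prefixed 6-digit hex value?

0x849346

s_0 = plaintext = 0xB3ECB9
s_1 = Round(s_0, k_0) = 0x41A89B
s_2 = Round(s_1, k_1) = 0xEF1262
s_3 = Round(s_2, k_2) = 0x849346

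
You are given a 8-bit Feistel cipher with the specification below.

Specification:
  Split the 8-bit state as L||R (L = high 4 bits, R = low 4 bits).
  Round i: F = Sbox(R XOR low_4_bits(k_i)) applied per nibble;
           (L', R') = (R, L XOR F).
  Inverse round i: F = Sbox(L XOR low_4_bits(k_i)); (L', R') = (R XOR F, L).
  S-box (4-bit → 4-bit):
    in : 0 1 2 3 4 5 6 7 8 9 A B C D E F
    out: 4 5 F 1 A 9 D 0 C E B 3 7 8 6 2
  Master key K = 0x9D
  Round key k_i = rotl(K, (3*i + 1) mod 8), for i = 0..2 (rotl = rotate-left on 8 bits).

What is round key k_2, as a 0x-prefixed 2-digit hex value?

0xCE

K = 0x9D
k_0 = rotl(K, (3*0+1) mod 8) = rotl(K, 1) = 0x3B
k_1 = rotl(K, (3*1+1) mod 8) = rotl(K, 4) = 0xD9
k_2 = rotl(K, (3*2+1) mod 8) = rotl(K, 7) = 0xCE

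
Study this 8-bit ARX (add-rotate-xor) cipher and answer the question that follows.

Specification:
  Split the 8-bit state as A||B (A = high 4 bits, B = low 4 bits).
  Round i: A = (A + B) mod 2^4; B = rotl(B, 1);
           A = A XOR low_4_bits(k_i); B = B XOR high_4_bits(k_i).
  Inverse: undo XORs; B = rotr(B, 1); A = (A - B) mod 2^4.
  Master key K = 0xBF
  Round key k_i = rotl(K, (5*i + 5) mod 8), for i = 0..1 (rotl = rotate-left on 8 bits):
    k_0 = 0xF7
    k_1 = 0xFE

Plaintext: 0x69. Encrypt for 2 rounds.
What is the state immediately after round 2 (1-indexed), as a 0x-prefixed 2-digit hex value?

0xA6

s_0 = plaintext = 0x69
s_1 = Round(s_0, k_0) = 0x8C
s_2 = Round(s_1, k_1) = 0xA6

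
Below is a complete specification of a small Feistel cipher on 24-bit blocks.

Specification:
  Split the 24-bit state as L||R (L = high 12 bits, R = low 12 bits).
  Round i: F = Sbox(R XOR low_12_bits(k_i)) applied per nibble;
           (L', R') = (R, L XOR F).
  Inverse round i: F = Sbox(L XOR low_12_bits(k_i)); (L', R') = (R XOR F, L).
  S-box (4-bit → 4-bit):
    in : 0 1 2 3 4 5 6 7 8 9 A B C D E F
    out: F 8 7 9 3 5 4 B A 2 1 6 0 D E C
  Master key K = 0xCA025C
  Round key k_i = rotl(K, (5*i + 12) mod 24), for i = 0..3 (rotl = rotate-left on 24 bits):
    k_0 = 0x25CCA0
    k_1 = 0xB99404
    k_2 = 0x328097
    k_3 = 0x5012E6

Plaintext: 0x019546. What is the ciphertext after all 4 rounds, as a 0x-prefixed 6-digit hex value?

0xA74BA3

s_0 = plaintext = 0x019546
s_1 = Round(s_0, k_0) = 0x5462FD
s_2 = Round(s_1, k_1) = 0x2FD184
s_3 = Round(s_2, k_2) = 0x184A74
s_4 = Round(s_3, k_3) = 0xA74BA3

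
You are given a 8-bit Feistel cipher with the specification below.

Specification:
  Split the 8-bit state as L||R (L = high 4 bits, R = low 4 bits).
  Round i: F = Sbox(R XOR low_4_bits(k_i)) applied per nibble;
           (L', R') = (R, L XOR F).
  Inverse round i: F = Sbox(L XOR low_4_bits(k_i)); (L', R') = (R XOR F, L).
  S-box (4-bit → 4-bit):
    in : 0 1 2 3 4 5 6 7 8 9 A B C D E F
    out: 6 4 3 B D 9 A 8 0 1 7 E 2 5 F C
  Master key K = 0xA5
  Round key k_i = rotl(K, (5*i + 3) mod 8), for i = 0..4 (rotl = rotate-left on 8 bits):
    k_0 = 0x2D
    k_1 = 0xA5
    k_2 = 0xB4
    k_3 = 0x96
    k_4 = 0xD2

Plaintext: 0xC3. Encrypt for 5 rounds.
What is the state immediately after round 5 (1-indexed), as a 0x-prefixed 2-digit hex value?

0xF3

s_0 = plaintext = 0xC3
s_1 = Round(s_0, k_0) = 0x33
s_2 = Round(s_1, k_1) = 0x39
s_3 = Round(s_2, k_2) = 0x96
s_4 = Round(s_3, k_3) = 0x6F
s_5 = Round(s_4, k_4) = 0xF3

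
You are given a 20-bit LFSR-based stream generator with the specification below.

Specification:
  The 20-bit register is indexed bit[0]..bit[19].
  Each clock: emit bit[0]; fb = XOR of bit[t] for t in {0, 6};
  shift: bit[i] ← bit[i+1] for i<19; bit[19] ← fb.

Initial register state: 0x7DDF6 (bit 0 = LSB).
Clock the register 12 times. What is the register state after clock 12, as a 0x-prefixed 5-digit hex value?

reg_0 = 0x7DDF6
clock 1: out=0, reg = 0xBEEFB
clock 2: out=1, reg = 0x5F77D
clock 3: out=1, reg = 0x2FBBE
clock 4: out=0, reg = 0x17DDF
clock 5: out=1, reg = 0x0BEEF
clock 6: out=1, reg = 0x05F77
clock 7: out=1, reg = 0x02FBB
clock 8: out=1, reg = 0x817DD
clock 9: out=1, reg = 0x40BEE
clock 10: out=0, reg = 0xA05F7
clock 11: out=1, reg = 0x502FB
clock 12: out=1, reg = 0x2817D

0x2817D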